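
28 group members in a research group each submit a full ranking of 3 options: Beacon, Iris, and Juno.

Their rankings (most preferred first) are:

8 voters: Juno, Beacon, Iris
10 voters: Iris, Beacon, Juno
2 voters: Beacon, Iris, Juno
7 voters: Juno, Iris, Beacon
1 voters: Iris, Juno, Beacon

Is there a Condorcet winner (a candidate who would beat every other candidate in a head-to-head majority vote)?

Yes

Head-to-head results (28 voters total):
Beacon vs Iris: Iris wins 18–10.
Beacon vs Juno: Juno wins 16–12.
Iris vs Juno: Juno wins 15–13.
Juno beats each rival — Beacon (16–12), Iris (15–13) — so Juno is the Condorcet winner.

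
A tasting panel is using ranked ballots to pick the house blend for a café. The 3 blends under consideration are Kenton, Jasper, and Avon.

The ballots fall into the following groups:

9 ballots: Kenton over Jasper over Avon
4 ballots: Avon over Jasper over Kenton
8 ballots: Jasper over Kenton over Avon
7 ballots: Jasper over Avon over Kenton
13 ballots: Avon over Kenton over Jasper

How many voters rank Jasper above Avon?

24

Ballots ranking Jasper above Avon: 9+8+7 = 24.
Ballots ranking Avon above Jasper: 4+13 = 17.
So 24 of 41 voters prefer Jasper to Avon.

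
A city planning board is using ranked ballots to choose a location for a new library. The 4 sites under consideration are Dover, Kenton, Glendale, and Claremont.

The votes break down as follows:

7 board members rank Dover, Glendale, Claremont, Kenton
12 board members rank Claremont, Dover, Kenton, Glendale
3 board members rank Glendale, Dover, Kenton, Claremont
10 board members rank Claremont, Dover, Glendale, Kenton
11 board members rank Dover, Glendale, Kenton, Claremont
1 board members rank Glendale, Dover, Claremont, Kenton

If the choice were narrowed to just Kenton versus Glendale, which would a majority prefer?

Ballots ranking Kenton above Glendale: 12.
Ballots ranking Glendale above Kenton: 7+3+10+11+1 = 32.
Glendale wins the head-to-head, 32–12.

Glendale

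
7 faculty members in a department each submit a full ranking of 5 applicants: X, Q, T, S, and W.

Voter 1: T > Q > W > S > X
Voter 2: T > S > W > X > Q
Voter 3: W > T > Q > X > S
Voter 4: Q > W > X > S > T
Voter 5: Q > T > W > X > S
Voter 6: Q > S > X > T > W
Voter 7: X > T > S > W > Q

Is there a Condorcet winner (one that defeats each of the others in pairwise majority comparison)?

Head-to-head results (7 voters total):
X vs Q: Q wins 5–2.
X vs T: T wins 4–3.
X vs S: X wins 4–3.
X vs W: W wins 5–2.
Q vs T: T wins 4–3.
Q vs S: Q wins 5–2.
Q vs W: Q wins 4–3.
T vs S: T wins 5–2.
T vs W: T wins 5–2.
S vs W: W wins 4–3.
T beats each rival — X (4–3), Q (4–3), S (5–2), W (5–2) — so T is the Condorcet winner.

Yes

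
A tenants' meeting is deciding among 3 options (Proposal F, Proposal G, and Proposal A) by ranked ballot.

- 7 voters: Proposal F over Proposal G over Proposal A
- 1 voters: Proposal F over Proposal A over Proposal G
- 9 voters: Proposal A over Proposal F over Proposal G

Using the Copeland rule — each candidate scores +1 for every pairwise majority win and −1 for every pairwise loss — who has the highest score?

Pairwise results:
  Proposal F vs Proposal G: Proposal F wins 17–0.
  Proposal F vs Proposal A: Proposal A wins 9–8.
  Proposal G vs Proposal A: Proposal A wins 10–7.
Copeland scores (wins − losses):
  Proposal F: 1 − 1 = 0
  Proposal G: 0 − 2 = -2
  Proposal A: 2 − 0 = 2
Proposal A has the best Copeland score.

Proposal A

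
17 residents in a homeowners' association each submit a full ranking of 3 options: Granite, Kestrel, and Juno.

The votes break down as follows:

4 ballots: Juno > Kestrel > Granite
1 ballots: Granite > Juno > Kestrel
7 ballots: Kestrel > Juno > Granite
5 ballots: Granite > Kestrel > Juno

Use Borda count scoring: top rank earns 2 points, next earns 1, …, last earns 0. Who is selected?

Kestrel

Borda scores:
  Granite: 4·0 + 2 + 7·0 + 5·2 = 12
  Kestrel: 4·1 + 0 + 7·2 + 5·1 = 23
  Juno: 4·2 + 1 + 7·1 + 5·0 = 16
Kestrel has the highest total.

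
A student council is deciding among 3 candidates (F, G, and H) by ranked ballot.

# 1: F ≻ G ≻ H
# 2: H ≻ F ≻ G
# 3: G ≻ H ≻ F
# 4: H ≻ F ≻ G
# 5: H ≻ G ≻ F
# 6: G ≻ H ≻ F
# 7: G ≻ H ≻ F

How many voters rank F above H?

Ballots ranking F above H: 1.
Ballots ranking H above F: 6.
So 1 of 7 voters prefer F to H.

1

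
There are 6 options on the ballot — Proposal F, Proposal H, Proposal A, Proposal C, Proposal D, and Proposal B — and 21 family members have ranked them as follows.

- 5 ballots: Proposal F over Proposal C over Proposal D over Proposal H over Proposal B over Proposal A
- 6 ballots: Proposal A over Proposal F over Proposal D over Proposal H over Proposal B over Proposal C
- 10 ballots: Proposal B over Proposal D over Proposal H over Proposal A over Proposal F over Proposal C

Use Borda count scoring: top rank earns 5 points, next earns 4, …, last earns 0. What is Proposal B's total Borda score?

61

Borda scores:
  Proposal F: 5·5 + 6·4 + 10·1 = 59
  Proposal H: 5·2 + 6·2 + 10·3 = 52
  Proposal A: 5·0 + 6·5 + 10·2 = 50
  Proposal C: 5·4 + 6·0 + 10·0 = 20
  Proposal D: 5·3 + 6·3 + 10·4 = 73
  Proposal B: 5·1 + 6·1 + 10·5 = 61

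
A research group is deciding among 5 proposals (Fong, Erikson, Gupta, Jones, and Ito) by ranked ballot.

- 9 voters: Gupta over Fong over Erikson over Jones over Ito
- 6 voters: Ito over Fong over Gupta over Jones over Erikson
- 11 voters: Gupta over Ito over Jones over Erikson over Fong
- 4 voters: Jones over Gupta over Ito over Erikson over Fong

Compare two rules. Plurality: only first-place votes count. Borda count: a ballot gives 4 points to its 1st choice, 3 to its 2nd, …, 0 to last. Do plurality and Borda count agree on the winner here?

Plurality first-place counts: Fong 0, Erikson 0, Gupta 20, Jones 4, Ito 6 → Gupta.
Borda totals: Fong 45, Erikson 33, Gupta 104, Jones 53, Ito 65 → Gupta.
The two rules agree on Gupta.

Yes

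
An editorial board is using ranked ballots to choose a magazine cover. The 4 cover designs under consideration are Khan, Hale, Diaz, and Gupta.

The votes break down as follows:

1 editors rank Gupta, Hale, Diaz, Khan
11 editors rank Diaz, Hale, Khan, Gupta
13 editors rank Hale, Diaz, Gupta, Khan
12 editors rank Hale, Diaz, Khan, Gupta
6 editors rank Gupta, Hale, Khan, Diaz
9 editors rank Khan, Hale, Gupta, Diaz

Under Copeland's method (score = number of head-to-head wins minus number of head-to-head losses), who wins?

Hale

Pairwise results:
  Khan vs Hale: Hale wins 43–9.
  Khan vs Diaz: Diaz wins 37–15.
  Khan vs Gupta: Khan wins 32–20.
  Hale vs Diaz: Hale wins 41–11.
  Hale vs Gupta: Hale wins 45–7.
  Diaz vs Gupta: Diaz wins 36–16.
Copeland scores (wins − losses):
  Khan: 1 − 2 = -1
  Hale: 3 − 0 = 3
  Diaz: 2 − 1 = 1
  Gupta: 0 − 3 = -3
Hale has the best Copeland score.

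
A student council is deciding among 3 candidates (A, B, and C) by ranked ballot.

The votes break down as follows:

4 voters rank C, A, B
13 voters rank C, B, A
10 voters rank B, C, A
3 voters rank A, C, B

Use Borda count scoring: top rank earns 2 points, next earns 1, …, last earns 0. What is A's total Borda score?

Borda scores:
  A: 4·1 + 13·0 + 10·0 + 3·2 = 10
  B: 4·0 + 13·1 + 10·2 + 3·0 = 33
  C: 4·2 + 13·2 + 10·1 + 3·1 = 47

10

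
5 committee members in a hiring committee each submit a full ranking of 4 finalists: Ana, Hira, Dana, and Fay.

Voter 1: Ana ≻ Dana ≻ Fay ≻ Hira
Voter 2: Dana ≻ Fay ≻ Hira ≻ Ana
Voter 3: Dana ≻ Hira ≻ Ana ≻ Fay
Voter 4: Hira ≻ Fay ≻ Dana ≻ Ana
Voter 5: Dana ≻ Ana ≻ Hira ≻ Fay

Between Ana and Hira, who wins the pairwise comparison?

Hira

Ballots ranking Ana above Hira: 2.
Ballots ranking Hira above Ana: 3.
Hira wins the head-to-head, 3–2.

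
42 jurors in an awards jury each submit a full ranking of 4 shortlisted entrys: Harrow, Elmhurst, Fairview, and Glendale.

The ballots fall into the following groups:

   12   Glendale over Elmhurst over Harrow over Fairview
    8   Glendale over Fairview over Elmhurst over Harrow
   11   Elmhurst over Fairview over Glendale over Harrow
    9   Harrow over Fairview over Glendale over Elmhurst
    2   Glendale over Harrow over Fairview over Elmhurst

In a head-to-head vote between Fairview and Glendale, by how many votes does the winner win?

2

Ballots ranking Fairview above Glendale: 11+9 = 20.
Ballots ranking Glendale above Fairview: 12+8+2 = 22.
Glendale wins 22–20, a margin of 2.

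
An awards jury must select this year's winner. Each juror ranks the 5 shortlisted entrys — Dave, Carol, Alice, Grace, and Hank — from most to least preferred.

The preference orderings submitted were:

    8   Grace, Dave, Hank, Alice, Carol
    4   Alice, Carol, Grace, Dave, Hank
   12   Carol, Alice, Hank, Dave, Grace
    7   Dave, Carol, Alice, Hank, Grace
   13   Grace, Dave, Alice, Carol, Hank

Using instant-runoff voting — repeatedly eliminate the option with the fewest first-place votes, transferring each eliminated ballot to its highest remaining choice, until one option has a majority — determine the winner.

Carol

Round 1: Grace 21, Carol 12, Dave 7, Alice 4, Hank 0. Hank has the fewest and is eliminated.
Round 2: Grace 21, Carol 12, Dave 7, Alice 4. Alice has the fewest and is eliminated.
Round 3: Grace 21, Carol 16, Dave 7. Dave has the fewest and is eliminated.
Round 4: Carol 23, Grace 21. Carol has a majority.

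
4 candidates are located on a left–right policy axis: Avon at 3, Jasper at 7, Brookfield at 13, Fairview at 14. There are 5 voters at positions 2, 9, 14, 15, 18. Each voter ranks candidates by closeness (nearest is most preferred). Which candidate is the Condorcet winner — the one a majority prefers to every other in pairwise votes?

With single-peaked preferences on a line, the Condorcet winner is the candidate closest to the median voter.
The median voter (position 14) is closest to Fairview at 14.
Check: Fairview vs Brookfield — voters closer to Fairview: 3 of 5.

Fairview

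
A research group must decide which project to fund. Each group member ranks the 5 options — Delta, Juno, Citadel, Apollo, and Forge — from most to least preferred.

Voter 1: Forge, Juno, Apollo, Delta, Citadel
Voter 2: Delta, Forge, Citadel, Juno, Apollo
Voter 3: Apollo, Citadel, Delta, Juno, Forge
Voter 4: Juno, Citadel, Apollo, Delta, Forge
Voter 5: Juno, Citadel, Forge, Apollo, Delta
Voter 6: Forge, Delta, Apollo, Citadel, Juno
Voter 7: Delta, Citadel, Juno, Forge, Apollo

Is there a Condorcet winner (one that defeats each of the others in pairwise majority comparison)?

Head-to-head results (7 voters total):
Delta vs Juno: Delta wins 4–3.
Delta vs Citadel: Delta wins 4–3.
Delta vs Apollo: Apollo wins 4–3.
Delta vs Forge: Delta wins 4–3.
Juno vs Citadel: Citadel wins 4–3.
Juno vs Apollo: Juno wins 5–2.
Juno vs Forge: Juno wins 4–3.
Citadel vs Apollo: Citadel wins 4–3.
Citadel vs Forge: Citadel wins 4–3.
Apollo vs Forge: Forge wins 5–2.
No candidate beats all others: Delta beats Juno beats Apollo beats Delta, a majority cycle.

No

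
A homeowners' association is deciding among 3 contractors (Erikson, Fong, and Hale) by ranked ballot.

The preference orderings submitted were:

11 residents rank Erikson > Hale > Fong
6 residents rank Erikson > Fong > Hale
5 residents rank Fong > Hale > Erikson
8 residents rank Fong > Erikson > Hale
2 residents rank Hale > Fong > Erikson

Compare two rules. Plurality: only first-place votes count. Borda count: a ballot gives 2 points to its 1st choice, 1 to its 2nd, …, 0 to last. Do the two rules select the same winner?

Yes

Plurality first-place counts: Erikson 17, Fong 13, Hale 2 → Erikson.
Borda totals: Erikson 42, Fong 34, Hale 20 → Erikson.
The two rules agree on Erikson.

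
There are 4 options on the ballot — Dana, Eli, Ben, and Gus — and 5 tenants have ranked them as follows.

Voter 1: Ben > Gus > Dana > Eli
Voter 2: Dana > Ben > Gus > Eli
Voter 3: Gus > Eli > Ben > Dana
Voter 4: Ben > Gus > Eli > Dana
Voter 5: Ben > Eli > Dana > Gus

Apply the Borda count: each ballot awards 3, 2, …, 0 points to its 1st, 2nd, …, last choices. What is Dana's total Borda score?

Borda scores:
  Dana: 1 + 3 + 0 + 0 + 1 = 5
  Eli: 0 + 0 + 2 + 1 + 2 = 5
  Ben: 3 + 2 + 1 + 3 + 3 = 12
  Gus: 2 + 1 + 3 + 2 + 0 = 8

5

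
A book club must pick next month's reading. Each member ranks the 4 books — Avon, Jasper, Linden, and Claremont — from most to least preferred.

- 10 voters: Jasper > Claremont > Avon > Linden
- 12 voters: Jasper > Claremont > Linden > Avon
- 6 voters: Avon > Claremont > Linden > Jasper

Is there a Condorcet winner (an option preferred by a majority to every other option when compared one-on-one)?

Yes

Head-to-head results (28 voters total):
Avon vs Jasper: Jasper wins 22–6.
Avon vs Linden: Avon wins 16–12.
Avon vs Claremont: Claremont wins 22–6.
Jasper vs Linden: Jasper wins 22–6.
Jasper vs Claremont: Jasper wins 22–6.
Linden vs Claremont: Claremont wins 28–0.
Jasper beats each rival — Avon (22–6), Linden (22–6), Claremont (22–6) — so Jasper is the Condorcet winner.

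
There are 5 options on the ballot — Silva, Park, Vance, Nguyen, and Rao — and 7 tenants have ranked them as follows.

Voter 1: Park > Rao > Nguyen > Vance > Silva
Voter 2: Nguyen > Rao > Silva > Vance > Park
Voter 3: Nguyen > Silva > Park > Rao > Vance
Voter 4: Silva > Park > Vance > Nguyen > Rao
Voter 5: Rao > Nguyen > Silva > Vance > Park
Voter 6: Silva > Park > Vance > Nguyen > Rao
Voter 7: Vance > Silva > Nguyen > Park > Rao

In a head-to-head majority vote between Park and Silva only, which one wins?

Ballots ranking Park above Silva: 1.
Ballots ranking Silva above Park: 6.
Silva wins the head-to-head, 6–1.

Silva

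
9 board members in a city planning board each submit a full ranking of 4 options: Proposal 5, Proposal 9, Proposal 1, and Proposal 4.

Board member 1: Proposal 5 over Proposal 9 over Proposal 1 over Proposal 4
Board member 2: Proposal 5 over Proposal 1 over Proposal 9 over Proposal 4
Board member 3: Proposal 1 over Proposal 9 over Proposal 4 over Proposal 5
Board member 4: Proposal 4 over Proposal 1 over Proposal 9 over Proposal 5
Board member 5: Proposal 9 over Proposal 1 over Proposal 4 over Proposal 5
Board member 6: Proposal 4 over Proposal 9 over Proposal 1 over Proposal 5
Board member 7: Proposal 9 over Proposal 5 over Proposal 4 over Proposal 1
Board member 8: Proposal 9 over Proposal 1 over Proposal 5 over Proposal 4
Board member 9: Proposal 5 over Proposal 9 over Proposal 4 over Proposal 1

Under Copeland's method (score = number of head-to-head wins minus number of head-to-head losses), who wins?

Proposal 9

Pairwise results:
  Proposal 5 vs Proposal 9: Proposal 9 wins 6–3.
  Proposal 5 vs Proposal 1: Proposal 1 wins 5–4.
  Proposal 5 vs Proposal 4: Proposal 5 wins 5–4.
  Proposal 9 vs Proposal 1: Proposal 9 wins 6–3.
  Proposal 9 vs Proposal 4: Proposal 9 wins 7–2.
  Proposal 1 vs Proposal 4: Proposal 1 wins 5–4.
Copeland scores (wins − losses):
  Proposal 5: 1 − 2 = -1
  Proposal 9: 3 − 0 = 3
  Proposal 1: 2 − 1 = 1
  Proposal 4: 0 − 3 = -3
Proposal 9 has the best Copeland score.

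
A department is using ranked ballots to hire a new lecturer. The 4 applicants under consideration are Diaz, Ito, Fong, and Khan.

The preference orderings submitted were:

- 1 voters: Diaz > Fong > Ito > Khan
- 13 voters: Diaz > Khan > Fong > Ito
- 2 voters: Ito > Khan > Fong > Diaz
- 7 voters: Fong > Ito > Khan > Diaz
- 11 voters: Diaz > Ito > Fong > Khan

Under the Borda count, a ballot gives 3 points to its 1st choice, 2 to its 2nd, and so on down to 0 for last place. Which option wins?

Diaz

Borda scores:
  Diaz: 3 + 13·3 + 2·0 + 7·0 + 11·3 = 75
  Ito: 1 + 13·0 + 2·3 + 7·2 + 11·2 = 43
  Fong: 2 + 13·1 + 2·1 + 7·3 + 11·1 = 49
  Khan: 0 + 13·2 + 2·2 + 7·1 + 11·0 = 37
Diaz has the highest total.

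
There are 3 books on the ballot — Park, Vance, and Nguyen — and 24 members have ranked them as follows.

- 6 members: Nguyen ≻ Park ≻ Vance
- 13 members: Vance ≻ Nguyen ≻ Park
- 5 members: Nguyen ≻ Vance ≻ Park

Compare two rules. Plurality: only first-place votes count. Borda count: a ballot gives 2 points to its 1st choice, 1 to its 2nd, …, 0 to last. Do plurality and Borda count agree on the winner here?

No

Plurality first-place counts: Park 0, Vance 13, Nguyen 11 → Vance.
Borda totals: Park 6, Vance 31, Nguyen 35 → Nguyen.
The two rules disagree: plurality picks Vance, Borda picks Nguyen.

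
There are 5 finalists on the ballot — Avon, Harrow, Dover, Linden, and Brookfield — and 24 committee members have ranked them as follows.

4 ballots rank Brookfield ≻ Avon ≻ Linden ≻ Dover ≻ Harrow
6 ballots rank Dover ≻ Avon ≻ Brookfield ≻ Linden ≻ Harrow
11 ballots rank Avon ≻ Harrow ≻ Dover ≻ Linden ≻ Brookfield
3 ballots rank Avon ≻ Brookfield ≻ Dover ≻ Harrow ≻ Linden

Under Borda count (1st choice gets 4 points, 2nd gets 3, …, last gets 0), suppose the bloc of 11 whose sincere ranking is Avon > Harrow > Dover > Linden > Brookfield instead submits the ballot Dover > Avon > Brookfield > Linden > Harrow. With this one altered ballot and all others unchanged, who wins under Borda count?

Borda totals with the altered ballot: Avon 75, Harrow 3, Dover 78, Linden 25, Brookfield 59.
The switch changes the winner from Avon to Dover.

Dover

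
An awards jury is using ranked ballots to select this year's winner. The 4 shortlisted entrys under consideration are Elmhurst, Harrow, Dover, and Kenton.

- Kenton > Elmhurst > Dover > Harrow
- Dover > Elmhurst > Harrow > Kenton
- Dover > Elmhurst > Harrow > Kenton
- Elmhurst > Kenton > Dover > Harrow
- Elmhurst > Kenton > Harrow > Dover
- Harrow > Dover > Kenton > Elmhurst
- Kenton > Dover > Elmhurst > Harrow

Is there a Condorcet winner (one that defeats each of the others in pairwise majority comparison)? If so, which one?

No Condorcet winner

Head-to-head results (7 voters total):
Elmhurst vs Harrow: Elmhurst wins 6–1.
Elmhurst vs Dover: Dover wins 4–3.
Elmhurst vs Kenton: Elmhurst wins 4–3.
Harrow vs Dover: Dover wins 5–2.
Harrow vs Kenton: Kenton wins 4–3.
Dover vs Kenton: Kenton wins 4–3.
No candidate beats all others: Elmhurst beats Kenton beats Dover beats Elmhurst, a majority cycle.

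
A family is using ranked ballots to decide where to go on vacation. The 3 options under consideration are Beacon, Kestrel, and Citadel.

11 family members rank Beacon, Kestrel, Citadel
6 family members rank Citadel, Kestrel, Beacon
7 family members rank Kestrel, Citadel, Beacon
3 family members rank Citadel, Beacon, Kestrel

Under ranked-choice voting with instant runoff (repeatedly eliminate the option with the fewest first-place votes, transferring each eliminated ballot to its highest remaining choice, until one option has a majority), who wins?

Citadel

Round 1: Beacon 11, Citadel 9, Kestrel 7. Kestrel has the fewest and is eliminated.
Round 2: Citadel 16, Beacon 11. Citadel has a majority.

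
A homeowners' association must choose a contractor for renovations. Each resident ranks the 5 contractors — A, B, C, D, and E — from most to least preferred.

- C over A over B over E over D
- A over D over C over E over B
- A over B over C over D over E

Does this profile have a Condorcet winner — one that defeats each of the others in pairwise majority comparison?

Head-to-head results (3 voters total):
A vs B: A wins 3–0.
A vs C: A wins 2–1.
A vs D: A wins 3–0.
A vs E: A wins 3–0.
B vs C: C wins 2–1.
B vs D: B wins 2–1.
B vs E: B wins 2–1.
C vs D: C wins 2–1.
C vs E: C wins 3–0.
D vs E: D wins 2–1.
A beats each rival — B (3–0), C (2–1), D (3–0), E (3–0) — so A is the Condorcet winner.

Yes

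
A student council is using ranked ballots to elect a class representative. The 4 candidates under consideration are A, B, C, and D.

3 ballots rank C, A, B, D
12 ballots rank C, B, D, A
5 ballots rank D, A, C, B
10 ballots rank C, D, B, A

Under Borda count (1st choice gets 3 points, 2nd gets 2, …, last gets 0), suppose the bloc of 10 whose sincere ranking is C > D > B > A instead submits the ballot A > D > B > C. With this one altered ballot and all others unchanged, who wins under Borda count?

C

Borda totals with the altered ballot: A 46, B 37, C 50, D 47.
The winner is unchanged: still C.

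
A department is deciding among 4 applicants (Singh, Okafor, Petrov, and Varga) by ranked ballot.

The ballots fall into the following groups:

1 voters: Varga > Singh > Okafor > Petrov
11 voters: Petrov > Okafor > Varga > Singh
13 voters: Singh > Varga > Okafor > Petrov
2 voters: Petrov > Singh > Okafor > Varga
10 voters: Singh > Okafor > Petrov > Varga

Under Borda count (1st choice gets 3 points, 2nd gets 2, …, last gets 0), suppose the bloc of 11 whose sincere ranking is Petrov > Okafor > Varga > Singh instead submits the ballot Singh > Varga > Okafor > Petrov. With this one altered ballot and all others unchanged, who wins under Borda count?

Borda totals with the altered ballot: Singh 108, Okafor 47, Petrov 16, Varga 51.
The winner is unchanged: still Singh.

Singh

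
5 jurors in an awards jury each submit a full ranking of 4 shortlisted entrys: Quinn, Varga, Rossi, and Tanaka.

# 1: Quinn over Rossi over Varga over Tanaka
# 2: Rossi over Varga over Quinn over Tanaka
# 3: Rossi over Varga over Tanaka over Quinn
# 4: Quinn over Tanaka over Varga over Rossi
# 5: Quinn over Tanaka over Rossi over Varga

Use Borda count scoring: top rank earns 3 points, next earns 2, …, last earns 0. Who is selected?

Quinn

Borda scores:
  Quinn: 3 + 1 + 0 + 3 + 3 = 10
  Varga: 1 + 2 + 2 + 1 + 0 = 6
  Rossi: 2 + 3 + 3 + 0 + 1 = 9
  Tanaka: 0 + 0 + 1 + 2 + 2 = 5
Quinn has the highest total.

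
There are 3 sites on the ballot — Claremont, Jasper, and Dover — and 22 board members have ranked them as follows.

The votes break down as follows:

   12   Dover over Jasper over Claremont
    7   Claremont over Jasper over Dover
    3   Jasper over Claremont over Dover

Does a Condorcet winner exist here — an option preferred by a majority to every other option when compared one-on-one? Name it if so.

Head-to-head results (22 voters total):
Claremont vs Jasper: Jasper wins 15–7.
Claremont vs Dover: Dover wins 12–10.
Jasper vs Dover: Dover wins 12–10.
Dover beats each rival — Claremont (12–10), Jasper (12–10) — so Dover is the Condorcet winner.

Dover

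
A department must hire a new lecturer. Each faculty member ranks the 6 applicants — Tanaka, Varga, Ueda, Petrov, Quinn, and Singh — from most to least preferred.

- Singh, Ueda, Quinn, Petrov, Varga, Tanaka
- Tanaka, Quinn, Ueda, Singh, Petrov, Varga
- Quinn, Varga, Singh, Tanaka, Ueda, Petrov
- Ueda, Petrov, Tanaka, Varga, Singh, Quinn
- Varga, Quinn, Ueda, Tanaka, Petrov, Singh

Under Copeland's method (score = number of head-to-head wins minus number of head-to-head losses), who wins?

Pairwise results:
  Tanaka vs Varga: Varga wins 3–2.
  Tanaka vs Ueda: Ueda wins 3–2.
  Tanaka vs Petrov: Tanaka wins 3–2.
  Tanaka vs Quinn: Quinn wins 3–2.
  Tanaka vs Singh: Tanaka wins 3–2.
  Varga vs Ueda: Ueda wins 3–2.
  Varga vs Petrov: Petrov wins 3–2.
  Varga vs Quinn: Quinn wins 3–2.
  Varga vs Singh: Varga wins 3–2.
  Ueda vs Petrov: Ueda wins 5–0.
  Ueda vs Quinn: Quinn wins 3–2.
  Ueda vs Singh: Ueda wins 3–2.
  Petrov vs Quinn: Quinn wins 4–1.
  Petrov vs Singh: Singh wins 3–2.
  Quinn vs Singh: Quinn wins 3–2.
Copeland scores (wins − losses):
  Tanaka: 2 − 3 = -1
  Varga: 2 − 3 = -1
  Ueda: 4 − 1 = 3
  Petrov: 1 − 4 = -3
  Quinn: 5 − 0 = 5
  Singh: 1 − 4 = -3
Quinn has the best Copeland score.

Quinn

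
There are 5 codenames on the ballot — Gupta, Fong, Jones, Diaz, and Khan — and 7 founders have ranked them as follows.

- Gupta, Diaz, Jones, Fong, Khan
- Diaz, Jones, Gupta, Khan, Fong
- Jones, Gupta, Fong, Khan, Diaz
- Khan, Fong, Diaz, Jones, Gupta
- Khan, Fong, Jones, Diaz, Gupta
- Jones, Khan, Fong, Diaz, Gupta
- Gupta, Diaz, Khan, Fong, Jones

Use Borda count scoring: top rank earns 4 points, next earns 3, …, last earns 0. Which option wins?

Jones

Borda scores:
  Gupta: 4 + 2 + 3 + 0 + 0 + 0 + 4 = 13
  Fong: 1 + 0 + 2 + 3 + 3 + 2 + 1 = 12
  Jones: 2 + 3 + 4 + 1 + 2 + 4 + 0 = 16
  Diaz: 3 + 4 + 0 + 2 + 1 + 1 + 3 = 14
  Khan: 0 + 1 + 1 + 4 + 4 + 3 + 2 = 15
Jones has the highest total.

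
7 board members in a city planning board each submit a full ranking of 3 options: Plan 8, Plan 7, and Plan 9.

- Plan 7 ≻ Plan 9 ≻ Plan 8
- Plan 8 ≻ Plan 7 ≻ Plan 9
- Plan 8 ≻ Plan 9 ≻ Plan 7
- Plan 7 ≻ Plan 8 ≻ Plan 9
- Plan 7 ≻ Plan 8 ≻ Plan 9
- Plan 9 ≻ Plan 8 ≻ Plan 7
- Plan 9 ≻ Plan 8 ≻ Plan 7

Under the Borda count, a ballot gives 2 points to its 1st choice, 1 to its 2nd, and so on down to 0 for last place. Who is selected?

Plan 8

Borda scores:
  Plan 8: 0 + 2 + 2 + 1 + 1 + 1 + 1 = 8
  Plan 7: 2 + 1 + 0 + 2 + 2 + 0 + 0 = 7
  Plan 9: 1 + 0 + 1 + 0 + 0 + 2 + 2 = 6
Plan 8 has the highest total.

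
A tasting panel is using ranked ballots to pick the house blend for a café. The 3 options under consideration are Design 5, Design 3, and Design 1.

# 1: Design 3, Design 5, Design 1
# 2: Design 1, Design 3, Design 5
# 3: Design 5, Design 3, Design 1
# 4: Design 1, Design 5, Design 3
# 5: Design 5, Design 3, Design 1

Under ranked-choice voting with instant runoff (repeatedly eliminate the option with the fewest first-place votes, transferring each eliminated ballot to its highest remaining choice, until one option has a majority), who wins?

Round 1: Design 5 2, Design 1 2, Design 3 1. Design 3 has the fewest and is eliminated.
Round 2: Design 5 3, Design 1 2. Design 5 has a majority.

Design 5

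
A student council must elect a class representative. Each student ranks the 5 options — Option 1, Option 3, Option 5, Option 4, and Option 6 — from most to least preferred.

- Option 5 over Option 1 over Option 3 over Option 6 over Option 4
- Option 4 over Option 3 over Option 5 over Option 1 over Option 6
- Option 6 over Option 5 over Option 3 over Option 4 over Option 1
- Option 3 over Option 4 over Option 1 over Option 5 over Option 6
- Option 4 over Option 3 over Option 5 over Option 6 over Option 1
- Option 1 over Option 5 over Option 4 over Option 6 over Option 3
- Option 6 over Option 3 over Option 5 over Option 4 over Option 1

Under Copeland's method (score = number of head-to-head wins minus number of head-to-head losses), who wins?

Pairwise results:
  Option 1 vs Option 3: Option 3 wins 5–2.
  Option 1 vs Option 5: Option 5 wins 5–2.
  Option 1 vs Option 4: Option 4 wins 5–2.
  Option 1 vs Option 6: Option 1 wins 4–3.
  Option 3 vs Option 5: Option 3 wins 4–3.
  Option 3 vs Option 4: Option 3 wins 4–3.
  Option 3 vs Option 6: Option 3 wins 4–3.
  Option 5 vs Option 4: Option 5 wins 4–3.
  Option 5 vs Option 6: Option 5 wins 5–2.
  Option 4 vs Option 6: Option 4 wins 4–3.
Copeland scores (wins − losses):
  Option 1: 1 − 3 = -2
  Option 3: 4 − 0 = 4
  Option 5: 3 − 1 = 2
  Option 4: 2 − 2 = 0
  Option 6: 0 − 4 = -4
Option 3 has the best Copeland score.

Option 3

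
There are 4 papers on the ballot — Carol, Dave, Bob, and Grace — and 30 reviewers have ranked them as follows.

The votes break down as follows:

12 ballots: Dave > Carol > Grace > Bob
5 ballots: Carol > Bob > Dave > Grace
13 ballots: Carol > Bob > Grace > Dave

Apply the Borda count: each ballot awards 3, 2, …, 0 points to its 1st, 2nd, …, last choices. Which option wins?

Borda scores:
  Carol: 12·2 + 5·3 + 13·3 = 78
  Dave: 12·3 + 5·1 + 13·0 = 41
  Bob: 12·0 + 5·2 + 13·2 = 36
  Grace: 12·1 + 5·0 + 13·1 = 25
Carol has the highest total.

Carol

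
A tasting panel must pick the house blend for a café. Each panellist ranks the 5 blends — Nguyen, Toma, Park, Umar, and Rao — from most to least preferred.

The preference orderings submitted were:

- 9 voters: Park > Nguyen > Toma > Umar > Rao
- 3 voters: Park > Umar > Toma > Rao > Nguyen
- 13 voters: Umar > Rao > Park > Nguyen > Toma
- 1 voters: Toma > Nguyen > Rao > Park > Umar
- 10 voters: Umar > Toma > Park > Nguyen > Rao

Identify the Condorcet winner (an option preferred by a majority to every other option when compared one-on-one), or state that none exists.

Head-to-head results (36 voters total):
Nguyen vs Toma: Nguyen wins 22–14.
Nguyen vs Park: Park wins 35–1.
Nguyen vs Umar: Umar wins 26–10.
Nguyen vs Rao: Nguyen wins 20–16.
Toma vs Park: Park wins 25–11.
Toma vs Umar: Umar wins 26–10.
Toma vs Rao: Toma wins 23–13.
Park vs Umar: Umar wins 23–13.
Park vs Rao: Park wins 22–14.
Umar vs Rao: Umar wins 35–1.
Umar beats each rival — Nguyen (26–10), Toma (26–10), Park (23–13), Rao (35–1) — so Umar is the Condorcet winner.

Umar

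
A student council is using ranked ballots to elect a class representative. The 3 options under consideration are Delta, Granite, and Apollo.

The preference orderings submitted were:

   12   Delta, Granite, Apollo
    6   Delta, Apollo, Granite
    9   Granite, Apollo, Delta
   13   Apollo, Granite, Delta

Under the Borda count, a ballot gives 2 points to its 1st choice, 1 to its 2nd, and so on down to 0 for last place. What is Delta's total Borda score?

Borda scores:
  Delta: 12·2 + 6·2 + 9·0 + 13·0 = 36
  Granite: 12·1 + 6·0 + 9·2 + 13·1 = 43
  Apollo: 12·0 + 6·1 + 9·1 + 13·2 = 41

36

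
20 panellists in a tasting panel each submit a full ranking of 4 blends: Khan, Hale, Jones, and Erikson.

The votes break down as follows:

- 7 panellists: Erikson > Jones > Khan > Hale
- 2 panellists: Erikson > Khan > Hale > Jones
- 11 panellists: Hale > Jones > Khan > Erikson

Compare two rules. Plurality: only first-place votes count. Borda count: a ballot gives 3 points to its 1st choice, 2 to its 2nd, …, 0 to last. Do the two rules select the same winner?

No

Plurality first-place counts: Khan 0, Hale 11, Jones 0, Erikson 9 → Hale.
Borda totals: Khan 22, Hale 35, Jones 36, Erikson 27 → Jones.
The two rules disagree: plurality picks Hale, Borda picks Jones.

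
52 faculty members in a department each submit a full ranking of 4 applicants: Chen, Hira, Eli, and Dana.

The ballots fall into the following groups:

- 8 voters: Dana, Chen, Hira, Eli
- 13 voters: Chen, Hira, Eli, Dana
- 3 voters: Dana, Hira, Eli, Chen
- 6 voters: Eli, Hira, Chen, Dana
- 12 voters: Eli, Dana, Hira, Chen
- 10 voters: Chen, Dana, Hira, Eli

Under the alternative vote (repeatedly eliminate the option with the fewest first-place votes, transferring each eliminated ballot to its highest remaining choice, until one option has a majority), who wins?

Chen

Round 1: Chen 23, Eli 18, Dana 11, Hira 0. Hira has the fewest and is eliminated.
Round 2: Chen 23, Eli 18, Dana 11. Dana has the fewest and is eliminated.
Round 3: Chen 31, Eli 21. Chen has a majority.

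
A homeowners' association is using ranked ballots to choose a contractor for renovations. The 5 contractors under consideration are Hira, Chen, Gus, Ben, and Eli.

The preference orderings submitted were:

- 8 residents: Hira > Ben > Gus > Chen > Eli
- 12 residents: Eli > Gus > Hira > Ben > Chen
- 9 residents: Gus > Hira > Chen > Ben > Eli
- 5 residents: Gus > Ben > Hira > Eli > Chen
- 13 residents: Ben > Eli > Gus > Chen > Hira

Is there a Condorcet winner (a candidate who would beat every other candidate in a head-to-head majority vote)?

Head-to-head results (47 voters total):
Hira vs Chen: Hira wins 34–13.
Hira vs Gus: Gus wins 39–8.
Hira vs Ben: Hira wins 29–18.
Hira vs Eli: Eli wins 25–22.
Chen vs Gus: Gus wins 47–0.
Chen vs Ben: Ben wins 38–9.
Chen vs Eli: Eli wins 30–17.
Gus vs Ben: Gus wins 26–21.
Gus vs Eli: Eli wins 25–22.
Ben vs Eli: Ben wins 35–12.
No candidate beats all others: Hira beats Ben beats Eli beats Hira, a majority cycle.

No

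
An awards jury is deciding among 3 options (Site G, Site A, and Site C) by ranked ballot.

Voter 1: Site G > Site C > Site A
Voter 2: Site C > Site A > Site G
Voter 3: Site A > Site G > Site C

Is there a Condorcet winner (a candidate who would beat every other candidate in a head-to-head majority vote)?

No

Head-to-head results (3 voters total):
Site G vs Site A: Site A wins 2–1.
Site G vs Site C: Site G wins 2–1.
Site A vs Site C: Site C wins 2–1.
No candidate beats all others: Site G beats Site C beats Site A beats Site G, a majority cycle.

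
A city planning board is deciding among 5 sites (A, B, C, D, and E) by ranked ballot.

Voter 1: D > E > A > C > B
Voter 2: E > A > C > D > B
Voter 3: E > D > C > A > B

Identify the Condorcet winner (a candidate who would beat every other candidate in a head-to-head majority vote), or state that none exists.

E

Head-to-head results (3 voters total):
A vs B: A wins 3–0.
A vs C: A wins 2–1.
A vs D: D wins 2–1.
A vs E: E wins 3–0.
B vs C: C wins 3–0.
B vs D: D wins 3–0.
B vs E: E wins 3–0.
C vs D: D wins 2–1.
C vs E: E wins 3–0.
D vs E: E wins 2–1.
E beats each rival — A (3–0), B (3–0), C (3–0), D (2–1) — so E is the Condorcet winner.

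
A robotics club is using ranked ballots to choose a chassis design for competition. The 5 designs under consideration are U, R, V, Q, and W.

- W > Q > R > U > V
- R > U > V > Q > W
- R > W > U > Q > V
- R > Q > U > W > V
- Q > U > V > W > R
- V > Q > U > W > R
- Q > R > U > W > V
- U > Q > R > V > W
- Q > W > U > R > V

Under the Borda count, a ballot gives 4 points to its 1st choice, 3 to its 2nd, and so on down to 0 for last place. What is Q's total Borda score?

26

Borda scores:
  U: 1 + 3 + 2 + 2 + 3 + 2 + 2 + 4 + 2 = 21
  R: 2 + 4 + 4 + 4 + 0 + 0 + 3 + 2 + 1 = 20
  V: 0 + 2 + 0 + 0 + 2 + 4 + 0 + 1 + 0 = 9
  Q: 3 + 1 + 1 + 3 + 4 + 3 + 4 + 3 + 4 = 26
  W: 4 + 0 + 3 + 1 + 1 + 1 + 1 + 0 + 3 = 14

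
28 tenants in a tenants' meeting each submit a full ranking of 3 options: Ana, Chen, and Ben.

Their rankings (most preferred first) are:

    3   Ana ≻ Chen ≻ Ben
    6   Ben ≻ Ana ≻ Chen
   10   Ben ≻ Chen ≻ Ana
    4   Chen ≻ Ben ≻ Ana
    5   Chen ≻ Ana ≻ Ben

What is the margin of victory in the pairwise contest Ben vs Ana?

12

Ballots ranking Ben above Ana: 6+10+4 = 20.
Ballots ranking Ana above Ben: 3+5 = 8.
Ben wins 20–8, a margin of 12.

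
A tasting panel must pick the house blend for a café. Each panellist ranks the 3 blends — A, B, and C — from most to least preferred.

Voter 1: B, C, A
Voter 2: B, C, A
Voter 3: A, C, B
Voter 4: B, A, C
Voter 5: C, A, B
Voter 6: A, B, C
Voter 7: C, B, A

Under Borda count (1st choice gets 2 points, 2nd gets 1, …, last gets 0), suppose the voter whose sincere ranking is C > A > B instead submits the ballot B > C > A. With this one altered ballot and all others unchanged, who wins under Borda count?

B

Borda totals with the altered ballot: A 5, B 10, C 6.
The winner is unchanged: still B.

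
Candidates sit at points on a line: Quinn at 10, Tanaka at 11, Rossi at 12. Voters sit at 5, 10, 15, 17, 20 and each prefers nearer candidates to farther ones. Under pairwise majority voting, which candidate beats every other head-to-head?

Rossi

With single-peaked preferences on a line, the Condorcet winner is the candidate closest to the median voter.
The median voter (position 15) is closest to Rossi at 12.
Check: Rossi vs Quinn — voters closer to Rossi: 3 of 5.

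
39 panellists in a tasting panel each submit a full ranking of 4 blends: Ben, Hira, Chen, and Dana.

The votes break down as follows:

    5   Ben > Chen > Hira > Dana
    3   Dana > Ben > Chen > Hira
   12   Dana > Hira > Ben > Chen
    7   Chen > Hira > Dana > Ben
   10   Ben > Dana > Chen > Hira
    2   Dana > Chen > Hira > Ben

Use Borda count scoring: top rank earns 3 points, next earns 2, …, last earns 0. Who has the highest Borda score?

Dana

Borda scores:
  Ben: 5·3 + 3·2 + 12·1 + 7·0 + 10·3 + 2·0 = 63
  Hira: 5·1 + 3·0 + 12·2 + 7·2 + 10·0 + 2·1 = 45
  Chen: 5·2 + 3·1 + 12·0 + 7·3 + 10·1 + 2·2 = 48
  Dana: 5·0 + 3·3 + 12·3 + 7·1 + 10·2 + 2·3 = 78
Dana has the highest total.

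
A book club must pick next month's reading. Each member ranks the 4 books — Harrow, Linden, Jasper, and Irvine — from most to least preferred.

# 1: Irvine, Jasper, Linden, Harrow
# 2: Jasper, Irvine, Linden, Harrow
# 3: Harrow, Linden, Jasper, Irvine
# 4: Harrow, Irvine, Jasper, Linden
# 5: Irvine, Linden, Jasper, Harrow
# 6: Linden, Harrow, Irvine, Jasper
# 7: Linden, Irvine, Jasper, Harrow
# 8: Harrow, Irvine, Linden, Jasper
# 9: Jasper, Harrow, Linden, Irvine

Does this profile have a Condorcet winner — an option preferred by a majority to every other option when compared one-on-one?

Head-to-head results (9 voters total):
Harrow vs Linden: Linden wins 5–4.
Harrow vs Jasper: Jasper wins 5–4.
Harrow vs Irvine: Harrow wins 5–4.
Linden vs Jasper: Linden wins 5–4.
Linden vs Irvine: Irvine wins 5–4.
Jasper vs Irvine: Irvine wins 6–3.
No candidate beats all others: Harrow beats Irvine beats Linden beats Harrow, a majority cycle.

No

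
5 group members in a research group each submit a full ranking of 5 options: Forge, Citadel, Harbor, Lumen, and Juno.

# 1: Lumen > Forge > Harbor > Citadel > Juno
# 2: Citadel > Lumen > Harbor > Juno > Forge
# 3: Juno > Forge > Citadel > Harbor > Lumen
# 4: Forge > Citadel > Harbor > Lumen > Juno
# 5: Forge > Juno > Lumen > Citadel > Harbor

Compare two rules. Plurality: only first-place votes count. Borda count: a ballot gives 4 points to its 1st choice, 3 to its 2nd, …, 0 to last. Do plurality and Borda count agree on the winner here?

Yes

Plurality first-place counts: Forge 2, Citadel 1, Harbor 0, Lumen 1, Juno 1 → Forge.
Borda totals: Forge 14, Citadel 11, Harbor 7, Lumen 10, Juno 8 → Forge.
The two rules agree on Forge.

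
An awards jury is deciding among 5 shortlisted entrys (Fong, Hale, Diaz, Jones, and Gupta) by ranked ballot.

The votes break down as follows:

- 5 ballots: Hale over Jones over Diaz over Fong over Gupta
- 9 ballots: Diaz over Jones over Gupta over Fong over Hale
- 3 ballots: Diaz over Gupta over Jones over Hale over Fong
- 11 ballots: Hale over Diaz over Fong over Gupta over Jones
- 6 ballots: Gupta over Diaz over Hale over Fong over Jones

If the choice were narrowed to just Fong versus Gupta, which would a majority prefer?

Gupta

Ballots ranking Fong above Gupta: 5+11 = 16.
Ballots ranking Gupta above Fong: 9+3+6 = 18.
Gupta wins the head-to-head, 18–16.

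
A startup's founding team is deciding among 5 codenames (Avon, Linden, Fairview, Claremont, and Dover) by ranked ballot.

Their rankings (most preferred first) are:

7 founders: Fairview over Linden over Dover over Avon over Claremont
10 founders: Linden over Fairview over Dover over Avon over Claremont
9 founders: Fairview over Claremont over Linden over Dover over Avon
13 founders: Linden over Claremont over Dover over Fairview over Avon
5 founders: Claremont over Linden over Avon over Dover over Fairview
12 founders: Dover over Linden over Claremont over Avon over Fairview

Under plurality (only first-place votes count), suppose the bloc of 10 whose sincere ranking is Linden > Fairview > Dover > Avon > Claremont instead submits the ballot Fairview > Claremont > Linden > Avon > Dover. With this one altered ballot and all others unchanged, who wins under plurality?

First-place totals with the altered ballot: Avon 0, Linden 13, Fairview 26, Claremont 5, Dover 12.
The switch changes the winner from Linden to Fairview.

Fairview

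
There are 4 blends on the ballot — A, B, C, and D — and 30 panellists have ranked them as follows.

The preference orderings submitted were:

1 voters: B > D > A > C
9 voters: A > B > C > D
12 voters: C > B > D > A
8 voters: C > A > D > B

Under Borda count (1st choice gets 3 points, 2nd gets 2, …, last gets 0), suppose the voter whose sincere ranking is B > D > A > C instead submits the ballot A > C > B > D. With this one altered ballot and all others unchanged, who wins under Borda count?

C

Borda totals with the altered ballot: A 46, B 43, C 71, D 20.
The winner is unchanged: still C.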